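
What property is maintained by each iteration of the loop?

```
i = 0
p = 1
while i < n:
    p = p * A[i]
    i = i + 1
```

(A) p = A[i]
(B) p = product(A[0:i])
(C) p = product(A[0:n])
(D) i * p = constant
B

A loop invariant must hold before the first iteration and be re-established by every execution of the body.

(B) p = product(A[0:i]): Initially i = 0 and p = 1 = product of the empty slice A[0:0]. If p = product(A[0:i]) holds at the top of an iteration, the body sets p to product(A[0:i]) * A[i] = product(A[0:i+1]) and then i to i+1, so the property is restored. At exit i = n, giving p = product(A[0:n]).

The other options fail:
(A) p = A[i]: after the first iteration p = A[0] but i = 1; in general p is a product of several elements, not a single one.
(C) p = product(A[0:n]): false before the loop (p = 1, not the full product) -- it only becomes true at exit.
(D) i * p = constant: initially i * p = 0, but after one iteration it is 1 * A[0], which is nonzero in general.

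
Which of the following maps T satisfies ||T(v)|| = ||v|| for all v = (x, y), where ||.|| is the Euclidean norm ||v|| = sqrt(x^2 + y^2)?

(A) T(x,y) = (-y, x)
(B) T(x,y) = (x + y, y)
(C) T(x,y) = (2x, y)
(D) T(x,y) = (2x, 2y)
A

A transformation preserves a norm if ||T(v)|| = ||v|| for every v; a single vector where the norm changes rules an option out.

(A) T(x,y) = (-y, x): preserves the norm -- it is an orthogonal map (a rotation/reflection), and (-y)^2 + (x)^2 simplifies to x^2 + y^2.
(B) T(x,y) = (x + y, y): v = (0, 1) has norm sqrt((0)^2 + (1)^2) = 1, but T(v) = (1, 1) has norm sqrt(2) -- not preserved.
(C) T(x,y) = (2x, y): v = (1, 0) has norm sqrt((1)^2 + (0)^2) = 1, but T(v) = (2, 0) has norm 2 -- not preserved.
(D) T(x,y) = (2x, 2y): v = (1, 0) has norm sqrt((1)^2 + (0)^2) = 1, but T(v) = (2, 0) has norm 2 -- not preserved.

Therefore the answer is (A).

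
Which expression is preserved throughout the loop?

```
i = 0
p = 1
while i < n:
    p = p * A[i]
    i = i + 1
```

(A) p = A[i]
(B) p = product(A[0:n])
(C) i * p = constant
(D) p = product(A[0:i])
D

A loop invariant must hold before the first iteration and be re-established by every execution of the body.

(D) p = product(A[0:i]): Initially i = 0 and p = 1 = product of the empty slice A[0:0]. If p = product(A[0:i]) holds at the top of an iteration, the body sets p to product(A[0:i]) * A[i] = product(A[0:i+1]) and then i to i+1, so the property is restored. At exit i = n, giving p = product(A[0:n]).

The other options fail:
(A) p = A[i]: after the first iteration p = A[0] but i = 1; in general p is a product of several elements, not a single one.
(B) p = product(A[0:n]): false before the loop (p = 1, not the full product) -- it only becomes true at exit.
(C) i * p = constant: initially i * p = 0, but after one iteration it is 1 * A[0], which is nonzero in general.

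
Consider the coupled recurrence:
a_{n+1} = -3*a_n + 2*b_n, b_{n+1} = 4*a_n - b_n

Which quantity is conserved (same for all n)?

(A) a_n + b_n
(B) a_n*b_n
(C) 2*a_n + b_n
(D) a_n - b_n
A

Replace a_n by a_{n+1} = -3*a_n + 2*b_n and b_n by b_{n+1} = 4*a_n - b_n in each option and simplify:
(A) a_n + b_n  ->  (-3*a_n + 2*b_n) + (4*a_n - b_n) = a_n + b_n   [conserved]
(B) a_n*b_n  ->  (-3*a_n + 2*b_n)*(4*a_n - b_n) = -12*a_n^2 + 11*a_n*b_n - 2*b_n^2   [not conserved]
(C) 2*a_n + b_n  ->  2*(-3*a_n + 2*b_n) + (4*a_n - b_n) = -2*a_n + 3*b_n   [not conserved]
(D) a_n - b_n  ->  (-3*a_n + 2*b_n) - (4*a_n - b_n) = -7*a_n + 3*b_n   [not conserved]

Only (A) a_n + b_n returns to itself after one step, so it is the conserved quantity.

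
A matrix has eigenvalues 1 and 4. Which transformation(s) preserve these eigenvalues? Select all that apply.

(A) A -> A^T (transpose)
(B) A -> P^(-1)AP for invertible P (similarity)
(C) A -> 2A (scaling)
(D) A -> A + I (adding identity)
A and B

Eigenvalues are preserved by:
1. Similarity transformations: A -> P^(-1)AP (same characteristic polynomial)
2. Transpose: A^T has the same eigenvalues as A

Eigenvalues are NOT preserved by:
- Adding identity: eigenvalues become 1+1, 4+1
- Scaling: eigenvalues become 2, 8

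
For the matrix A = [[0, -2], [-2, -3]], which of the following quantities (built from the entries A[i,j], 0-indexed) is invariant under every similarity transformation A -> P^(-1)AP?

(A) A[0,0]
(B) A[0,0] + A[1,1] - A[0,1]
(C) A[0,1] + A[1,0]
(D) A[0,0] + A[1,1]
D

A[0,0] + A[1,1] is the trace of A. By the cyclic property of the trace, tr(P^(-1)AP) = tr(APP^(-1)) = tr(A), so it is the same for every matrix similar to A.

The other combinations are not similarity invariants. For example, take P = [[2, 1], [1, 1]] (det P = 1), so P^(-1) = [[1, -1], [-1, 2]] and
B = P^(-1)AP = [[5, 3], [-12, -8]].
Evaluating each option on A and on B:
(A) A[0,0]: 0 for A, 5 for B -> changes
(B) A[0,0] + A[1,1] - A[0,1]: -1 for A, -6 for B -> changes
(C) A[0,1] + A[1,0]: -4 for A, -9 for B -> changes
(D) A[0,0] + A[1,1]: -3 for A, -3 for B -> unchanged

Only (D) A[0,0] + A[1,1] = -3 survives (and it does so for every P, not just this one), so it is the invariant.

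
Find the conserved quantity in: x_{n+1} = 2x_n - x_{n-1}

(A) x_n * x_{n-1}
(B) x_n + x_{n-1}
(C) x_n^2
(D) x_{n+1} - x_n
D

For the recurrence x_{n+1} = 2x_n - x_{n-1}:

If x_{n+1} = 2x_n - x_{n-1}, then:
x_{n+1} - x_n = x_n - x_{n-1}
The first difference is constant throughout the sequence.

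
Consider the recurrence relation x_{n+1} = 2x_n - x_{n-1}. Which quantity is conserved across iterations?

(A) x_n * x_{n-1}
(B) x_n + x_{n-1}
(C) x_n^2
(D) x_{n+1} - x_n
D

For the recurrence x_{n+1} = 2x_n - x_{n-1}:

If x_{n+1} = 2x_n - x_{n-1}, then:
x_{n+1} - x_n = x_n - x_{n-1}
The first difference is constant throughout the sequence.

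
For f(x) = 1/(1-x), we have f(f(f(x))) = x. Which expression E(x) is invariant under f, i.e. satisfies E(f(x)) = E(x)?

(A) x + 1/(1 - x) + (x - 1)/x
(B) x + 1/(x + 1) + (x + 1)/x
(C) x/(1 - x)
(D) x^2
A

Replace x by f(x) = 1/(1 - x) in each option and simplify. As a quick numerical cross-check, also compare E(3) with E(f(3)) = E(-1/2).

(A) x + 1/(1 - x) + (x - 1)/x  ->  (1/(1 - x)) + 1/(1 - (1/(1 - x))) + ((1/(1 - x)) - 1)/(1/(1 - x)), which simplifies back to x + 1/(1 - x) + (x - 1)/x; check: E(3) = 19/6, E(-1/2) = 19/6.   [invariant]
(B) x + 1/(x + 1) + (x + 1)/x  ->  (1/(1 - x)) + 1/((1/(1 - x)) + 1) + ((1/(1 - x)) + 1)/(1/(1 - x)) = (-x^3 + 6x^2 - 11x + 7)/(x^2 - 3x + 2); check: E(3) = 55/12 but E(-1/2) = 1/2.   [not invariant]
(C) x/(1 - x)  ->  (1/(1 - x))/(1 - (1/(1 - x))) = -1/x; check: E(3) = -3/2 but E(-1/2) = -1/3.   [not invariant]
(D) x^2  ->  (1/(1 - x))^2 = (x - 1)^(-2); check: E(3) = 9 but E(-1/2) = 1/4.   [not invariant]

Only (A) is unchanged. Indeed f(f(x)) = 1/(1 - 1/(1-x)) = (1-x)/(-x) = (x-1)/x, so E(x) = x + f(x) + f(f(x)) is the sum over the whole 3-cycle; applying f just permutes the three terms cyclically (x -> f(x) -> f(f(x)) -> x), leaving the sum unchanged.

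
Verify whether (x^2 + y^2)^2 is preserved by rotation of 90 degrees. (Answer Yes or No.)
Yes

Applying rotation by 90 degrees: x' = x*cos(90 degrees) - y*sin(90 degrees) = -y, y' = x*sin(90 degrees) + y*cos(90 degrees) = x

Substituting into (x^2 + y^2)^2:
((-y)^2 + (x)^2)^2
= x^4 + 2x^2y^2 + y^4 = (x^2 + y^2)^2

This equals the original expression (x^2 + y^2)^2, so it IS invariant.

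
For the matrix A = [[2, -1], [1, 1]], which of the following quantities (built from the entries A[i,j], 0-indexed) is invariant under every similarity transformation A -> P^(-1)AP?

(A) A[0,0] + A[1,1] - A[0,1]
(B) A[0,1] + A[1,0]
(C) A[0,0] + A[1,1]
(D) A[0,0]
C

A[0,0] + A[1,1] is the trace of A. By the cyclic property of the trace, tr(P^(-1)AP) = tr(APP^(-1)) = tr(A), so it is the same for every matrix similar to A.

The other combinations are not similarity invariants. For example, take P = [[1, 1], [1, 2]] (det P = 1), so P^(-1) = [[2, -1], [-1, 1]] and
B = P^(-1)AP = [[0, -3], [1, 3]].
Evaluating each option on A and on B:
(A) A[0,0] + A[1,1] - A[0,1]: 4 for A, 6 for B -> changes
(B) A[0,1] + A[1,0]: 0 for A, -2 for B -> changes
(C) A[0,0] + A[1,1]: 3 for A, 3 for B -> unchanged
(D) A[0,0]: 2 for A, 0 for B -> changes

Only (C) A[0,0] + A[1,1] = 3 survives (and it does so for every P, not just this one), so it is the invariant.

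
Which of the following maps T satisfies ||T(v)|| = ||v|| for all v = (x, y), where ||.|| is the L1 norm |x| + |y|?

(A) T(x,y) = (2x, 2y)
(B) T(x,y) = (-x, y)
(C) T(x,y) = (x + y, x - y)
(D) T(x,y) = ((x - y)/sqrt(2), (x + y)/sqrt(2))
B

A transformation preserves a norm if ||T(v)|| = ||v|| for every v; a single vector where the norm changes rules an option out.

(A) T(x,y) = (2x, 2y): v = (1, 0) has norm |1| + |0| = 1, but T(v) = (2, 0) has norm 2 -- not preserved.
(B) T(x,y) = (-x, y): preserves the norm -- it only permutes the coordinates and/or flips signs, which leaves |x| + |y| unchanged.
(C) T(x,y) = (x + y, x - y): v = (1, 0) has norm |1| + |0| = 1, but T(v) = (1, 1) has norm 2 -- not preserved.
(D) T(x,y) = ((x - y)/sqrt(2), (x + y)/sqrt(2)): v = (1, 0) has norm |1| + |0| = 1, but T(v) = (sqrt(2)/2, sqrt(2)/2) has norm sqrt(2) -- not preserved.

Therefore the answer is (B).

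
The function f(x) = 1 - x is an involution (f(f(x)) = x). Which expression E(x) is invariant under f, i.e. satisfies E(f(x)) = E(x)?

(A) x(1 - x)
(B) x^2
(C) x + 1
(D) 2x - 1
A

Replace x by f(x) = 1 - x in each option and simplify. As a quick numerical cross-check, also compare E(5) with E(f(5)) = E(-4).

(A) x(1 - x)  ->  (1 - x)(1 - (1 - x)), which simplifies back to x(1 - x); check: E(5) = -20, E(-4) = -20.   [invariant]
(B) x^2  ->  (1 - x)^2 = (x - 1)^2; check: E(5) = 25 but E(-4) = 16.   [not invariant]
(C) x + 1  ->  (1 - x) + 1 = 2 - x; check: E(5) = 6 but E(-4) = -3.   [not invariant]
(D) 2x - 1  ->  2(1 - x) - 1 = 1 - 2x; check: E(5) = 9 but E(-4) = -9.   [not invariant]

Only (A) is unchanged. E is symmetric under swapping x with f(x) = 1 - x, which is exactly what an involution does.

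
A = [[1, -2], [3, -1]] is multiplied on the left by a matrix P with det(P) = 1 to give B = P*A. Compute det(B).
5

By the multiplicative property of determinants, det(B) = det(P*A) = det(P) * det(A) = det(A),
so the determinant is invariant under multiplication by any determinant-1 matrix; we just need det(A).

det(A) = (1)(-1) - (-2)(3) = -1 - (-6) = 5

Therefore det(B) = 1 * 5 = 5.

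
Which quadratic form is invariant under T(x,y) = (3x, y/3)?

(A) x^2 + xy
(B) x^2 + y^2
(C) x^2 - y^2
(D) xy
D

T multiplies x by 3 and divides y by 3.
Substitute the transformed coordinates into each option and compare with the original:
(A) x^2 + xy  ->  (3x)^2 + (3x)(y/3) = 9x^2 + xy   [differs from x^2 + xy: not invariant]
(B) x^2 + y^2  ->  (3x)^2 + (y/3)^2 = 9x^2 + y^2/9   [differs from x^2 + y^2: not invariant]
(C) x^2 - y^2  ->  (3x)^2 - (y/3)^2 = 9x^2 - y^2/9   [differs from x^2 - y^2: not invariant]
(D) xy  ->  (3x)(y/3) = xy   [equals xy: invariant]

Only option (D), xy, is unchanged by the transformation.
The factors 3 and 1/3 cancel only in the pure product xy.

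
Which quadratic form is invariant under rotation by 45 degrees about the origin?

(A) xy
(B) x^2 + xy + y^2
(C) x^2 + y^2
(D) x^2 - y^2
C

Rotation by 45 degrees sends (x, y) to (sqrt(2)x/2 - sqrt(2)y/2, sqrt(2)x/2 + sqrt(2)y/2).
Substitute the transformed coordinates into each option and compare with the original:
(A) xy  ->  (sqrt(2)x/2 - sqrt(2)y/2)(sqrt(2)x/2 + sqrt(2)y/2) = x^2/2 - y^2/2   [differs from xy: not invariant]
(B) x^2 + xy + y^2  ->  (sqrt(2)x/2 - sqrt(2)y/2)^2 + (sqrt(2)x/2 - sqrt(2)y/2)(sqrt(2)x/2 + sqrt(2)y/2) + (sqrt(2)x/2 + sqrt(2)y/2)^2 = 3x^2/2 + y^2/2   [differs from x^2 + xy + y^2: not invariant]
(C) x^2 + y^2  ->  (sqrt(2)x/2 - sqrt(2)y/2)^2 + (sqrt(2)x/2 + sqrt(2)y/2)^2 = x^2 + y^2   [equals x^2 + y^2: invariant]
(D) x^2 - y^2  ->  (sqrt(2)x/2 - sqrt(2)y/2)^2 - (sqrt(2)x/2 + sqrt(2)y/2)^2 = -2xy   [differs from x^2 - y^2: not invariant]

Only option (C), x^2 + y^2, is unchanged by the transformation.
x^2 + y^2 is the squared distance from the origin, which rotations preserve.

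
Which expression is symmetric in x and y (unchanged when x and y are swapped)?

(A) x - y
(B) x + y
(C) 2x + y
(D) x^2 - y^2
B

A symmetric expression is unchanged when the variables are permuted; here the transformation to test is the swap (x, y) -> (y, x).
Substitute the transformed coordinates into each option and compare with the original:
(A) x - y  ->  (y) - (x) = -x + y   [differs from x - y: not invariant]
(B) x + y  ->  (y) + (x) = x + y   [equals x + y: invariant]
(C) 2x + y  ->  2(y) + (x) = x + 2y   [differs from 2x + y: not invariant]
(D) x^2 - y^2  ->  (y)^2 - (x)^2 = -x^2 + y^2   [differs from x^2 - y^2: not invariant]

Only option (B), x + y, is unchanged by the transformation.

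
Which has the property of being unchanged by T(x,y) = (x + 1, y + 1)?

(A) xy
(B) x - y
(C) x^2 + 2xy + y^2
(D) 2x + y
B

An expression E(x,y) is invariant under T if E(T(x,y)) = E(x,y). Here T(x,y) = (x + 1, y + 1).
Substitute the transformed coordinates into each option and compare with the original:
(A) xy  ->  (x + 1)(y + 1) = xy + x + y + 1   [differs from xy: not invariant]
(B) x - y  ->  (x + 1) - (y + 1) = x - y   [equals x - y: invariant]
(C) x^2 + 2xy + y^2  ->  (x + 1)^2 + 2(x + 1)(y + 1) + (y + 1)^2 = x^2 + 2xy + 4x + y^2 + 4y + 4   [differs from x^2 + 2xy + y^2: not invariant]
(D) 2x + y  ->  2(x + 1) + (y + 1) = 2x + y + 3   [differs from 2x + y: not invariant]

Only option (B), x - y, is unchanged by the transformation.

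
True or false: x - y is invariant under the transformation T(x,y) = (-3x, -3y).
False

Substitute T(x,y) = (-3x, -3y) into the expression and compare with the original.

Original: x - y
After applying T: (-3x) - (-3y) = -3x + 3y

This differs from the original x - y (difference: -4x + 4y), so the expression is NOT invariant.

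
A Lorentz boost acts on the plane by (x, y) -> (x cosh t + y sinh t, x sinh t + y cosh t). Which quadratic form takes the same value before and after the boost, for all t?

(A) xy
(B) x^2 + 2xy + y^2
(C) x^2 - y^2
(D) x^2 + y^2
C

Write x' = x cosh t + y sinh t, y' = x sinh t + y cosh t and substitute into each option:
(A) xy: (x cosh t + y sinh t)(x sinh t + y cosh t) = xy(cosh^2 t + sinh^2 t) + (x^2 + y^2) sinh t cosh t = xy cosh 2t + (x^2 + y^2)(sinh 2t)/2   [not invariant for t != 0]
(B) x^2 + 2xy + y^2: (x' + y')^2 with x' + y' = (x + y)(cosh t + sinh t) = (x + y)e^t, so it becomes (x + y)^2 e^(2t)   [not invariant for t != 0]
(C) x^2 - y^2: (x cosh t + y sinh t)^2 - (x sinh t + y cosh t)^2 = x^2(cosh^2 t - sinh^2 t) + 2xy(cosh t sinh t - sinh t cosh t) + y^2(sinh^2 t - cosh^2 t) = x^2 - y^2   [invariant, using cosh^2 t - sinh^2 t = 1]
(D) x^2 + y^2: (x cosh t + y sinh t)^2 + (x sinh t + y cosh t)^2 = (x^2 + y^2)(cosh^2 t + sinh^2 t) + 4xy sinh t cosh t = (x^2 + y^2) cosh 2t + 2xy sinh 2t   [not invariant for t != 0]

Only (C) x^2 - y^2 is unchanged; it is the Minkowski form preserved by Lorentz boosts, just as x^2 + y^2 is preserved by ordinary rotations.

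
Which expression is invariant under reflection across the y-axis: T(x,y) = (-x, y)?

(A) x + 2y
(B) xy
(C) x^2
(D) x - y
C

The map is reflection across the y-axis: T(x,y) = (-x, y).
Substitute the transformed coordinates into each option and compare with the original:
(A) x + 2y  ->  (-x) + 2(y) = -x + 2y   [differs from x + 2y: not invariant]
(B) xy  ->  (-x)(y) = -xy   [differs from xy: not invariant]
(C) x^2  ->  (-x)^2 = x^2   [equals x^2: invariant]
(D) x - y  ->  (-x) - (y) = -x - y   [differs from x - y: not invariant]

Only option (C), x^2, is unchanged by the transformation.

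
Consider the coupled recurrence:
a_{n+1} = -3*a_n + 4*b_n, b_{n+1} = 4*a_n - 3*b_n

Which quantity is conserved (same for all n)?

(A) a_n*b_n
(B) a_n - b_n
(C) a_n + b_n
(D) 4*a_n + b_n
C

Replace a_n by a_{n+1} = -3*a_n + 4*b_n and b_n by b_{n+1} = 4*a_n - 3*b_n in each option and simplify:
(A) a_n*b_n  ->  (-3*a_n + 4*b_n)*(4*a_n - 3*b_n) = -12*a_n^2 + 25*a_n*b_n - 12*b_n^2   [not conserved]
(B) a_n - b_n  ->  (-3*a_n + 4*b_n) - (4*a_n - 3*b_n) = -7*a_n + 7*b_n   [not conserved]
(C) a_n + b_n  ->  (-3*a_n + 4*b_n) + (4*a_n - 3*b_n) = a_n + b_n   [conserved]
(D) 4*a_n + b_n  ->  4*(-3*a_n + 4*b_n) + (4*a_n - 3*b_n) = -8*a_n + 13*b_n   [not conserved]

Only (C) a_n + b_n returns to itself after one step, so it is the conserved quantity.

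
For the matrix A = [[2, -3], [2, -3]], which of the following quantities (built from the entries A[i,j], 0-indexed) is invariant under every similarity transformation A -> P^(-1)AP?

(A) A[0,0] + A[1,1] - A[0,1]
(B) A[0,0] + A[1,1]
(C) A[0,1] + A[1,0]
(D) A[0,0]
B

A[0,0] + A[1,1] is the trace of A. By the cyclic property of the trace, tr(P^(-1)AP) = tr(APP^(-1)) = tr(A), so it is the same for every matrix similar to A.

The other combinations are not similarity invariants. For example, take P = [[1, 1], [1, 2]] (det P = 1), so P^(-1) = [[2, -1], [-1, 1]] and
B = P^(-1)AP = [[-1, -4], [0, 0]].
Evaluating each option on A and on B:
(A) A[0,0] + A[1,1] - A[0,1]: 2 for A, 3 for B -> changes
(B) A[0,0] + A[1,1]: -1 for A, -1 for B -> unchanged
(C) A[0,1] + A[1,0]: -1 for A, -4 for B -> changes
(D) A[0,0]: 2 for A, -1 for B -> changes

Only (B) A[0,0] + A[1,1] = -1 survives (and it does so for every P, not just this one), so it is the invariant.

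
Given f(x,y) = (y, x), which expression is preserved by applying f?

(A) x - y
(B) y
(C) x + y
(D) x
C

For f(x,y) = (y, x):
After applying f: x' = y, y' = x. So x' + y' = y + x = x + y.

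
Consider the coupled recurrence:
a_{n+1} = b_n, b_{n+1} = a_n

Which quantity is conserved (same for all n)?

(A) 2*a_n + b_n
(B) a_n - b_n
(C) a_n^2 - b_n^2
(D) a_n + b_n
D

Replace a_n by a_{n+1} = b_n and b_n by b_{n+1} = a_n in each option and simplify:
(A) 2*a_n + b_n  ->  2*(b_n) + (a_n) = a_n + 2*b_n   [not conserved]
(B) a_n - b_n  ->  (b_n) - (a_n) = -a_n + b_n   [not conserved]
(C) a_n^2 - b_n^2  ->  (b_n)^2 - (a_n)^2 = -a_n^2 + b_n^2   [not conserved]
(D) a_n + b_n  ->  (b_n) + (a_n) = a_n + b_n   [conserved]

Only (D) a_n + b_n returns to itself after one step, so it is the conserved quantity.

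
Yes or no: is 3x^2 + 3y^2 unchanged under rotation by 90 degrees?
Yes

Applying rotation by 90 degrees: x' = x*cos(90 degrees) - y*sin(90 degrees) = -y, y' = x*sin(90 degrees) + y*cos(90 degrees) = x

Substituting into 3x^2 + 3y^2:
3(-y)^2 + 3(x)^2
= 3x^2 + 3y^2

This equals the original expression 3x^2 + 3y^2, so it IS invariant.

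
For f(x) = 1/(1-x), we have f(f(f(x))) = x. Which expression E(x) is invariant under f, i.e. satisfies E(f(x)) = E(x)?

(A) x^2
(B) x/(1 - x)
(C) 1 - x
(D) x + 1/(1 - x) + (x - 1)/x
D

Replace x by f(x) = 1/(1 - x) in each option and simplify. As a quick numerical cross-check, also compare E(4) with E(f(4)) = E(-1/3).

(A) x^2  ->  (1/(1 - x))^2 = (x - 1)^(-2); check: E(4) = 16 but E(-1/3) = 1/9.   [not invariant]
(B) x/(1 - x)  ->  (1/(1 - x))/(1 - (1/(1 - x))) = -1/x; check: E(4) = -4/3 but E(-1/3) = -1/4.   [not invariant]
(C) 1 - x  ->  1 - (1/(1 - x)) = x/(x - 1); check: E(4) = -3 but E(-1/3) = 4/3.   [not invariant]
(D) x + 1/(1 - x) + (x - 1)/x  ->  (1/(1 - x)) + 1/(1 - (1/(1 - x))) + ((1/(1 - x)) - 1)/(1/(1 - x)), which simplifies back to x + 1/(1 - x) + (x - 1)/x; check: E(4) = 53/12, E(-1/3) = 53/12.   [invariant]

Only (D) is unchanged. Indeed f(f(x)) = 1/(1 - 1/(1-x)) = (1-x)/(-x) = (x-1)/x, so E(x) = x + f(x) + f(f(x)) is the sum over the whole 3-cycle; applying f just permutes the three terms cyclically (x -> f(x) -> f(f(x)) -> x), leaving the sum unchanged.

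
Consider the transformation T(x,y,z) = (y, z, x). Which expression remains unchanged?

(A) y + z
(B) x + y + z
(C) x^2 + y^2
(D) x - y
B

Apply T(x,y,z) = (y, z, x) to each option, i.e. replace (x, y, z) by the transformed coordinates.
Substitute the transformed coordinates into each option and compare with the original:
(A) y + z  ->  (z) + (x) = x + z   [differs from y + z: not invariant]
(B) x + y + z  ->  (y) + (z) + (x) = x + y + z   [equals x + y + z: invariant]
(C) x^2 + y^2  ->  (y)^2 + (z)^2 = y^2 + z^2   [differs from x^2 + y^2: not invariant]
(D) x - y  ->  (y) - (z) = y - z   [differs from x - y: not invariant]

Only option (B), x + y + z, is unchanged by the transformation.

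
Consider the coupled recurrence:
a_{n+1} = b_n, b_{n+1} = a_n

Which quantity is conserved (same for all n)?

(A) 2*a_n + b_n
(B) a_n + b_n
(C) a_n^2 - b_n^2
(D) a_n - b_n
B

Replace a_n by a_{n+1} = b_n and b_n by b_{n+1} = a_n in each option and simplify:
(A) 2*a_n + b_n  ->  2*(b_n) + (a_n) = a_n + 2*b_n   [not conserved]
(B) a_n + b_n  ->  (b_n) + (a_n) = a_n + b_n   [conserved]
(C) a_n^2 - b_n^2  ->  (b_n)^2 - (a_n)^2 = -a_n^2 + b_n^2   [not conserved]
(D) a_n - b_n  ->  (b_n) - (a_n) = -a_n + b_n   [not conserved]

Only (B) a_n + b_n returns to itself after one step, so it is the conserved quantity.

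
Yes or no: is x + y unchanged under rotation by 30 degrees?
No

Applying rotation by 30 degrees: x' = x*cos(30 degrees) - y*sin(30 degrees) = sqrt(3)x/2 - y/2, y' = x*sin(30 degrees) + y*cos(30 degrees) = x/2 + sqrt(3)y/2

Substituting into x + y:
(sqrt(3)x/2 - y/2) + (x/2 + sqrt(3)y/2)
= x/2 + sqrt(3)x/2 - y/2 + sqrt(3)y/2

This differs from the original expression x + y, so it is NOT invariant.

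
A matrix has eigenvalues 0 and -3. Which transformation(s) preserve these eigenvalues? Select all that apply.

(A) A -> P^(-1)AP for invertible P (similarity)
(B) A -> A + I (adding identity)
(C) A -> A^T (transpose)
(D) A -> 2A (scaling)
A and C

Eigenvalues are preserved by:
1. Similarity transformations: A -> P^(-1)AP (same characteristic polynomial)
2. Transpose: A^T has the same eigenvalues as A

Eigenvalues are NOT preserved by:
- Adding identity: eigenvalues become 0+1, -3+1
- Scaling: eigenvalues become 0, -6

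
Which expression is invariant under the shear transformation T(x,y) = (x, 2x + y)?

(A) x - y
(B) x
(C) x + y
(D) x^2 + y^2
B

Under the shear T(x,y) = (x, 2x + y):
Substitute the transformed coordinates into each option and compare with the original:
(A) x - y  ->  (x) - (2x + y) = -x - y   [differs from x - y: not invariant]
(B) x  ->  (x) = x   [equals x: invariant]
(C) x + y  ->  (x) + (2x + y) = 3x + y   [differs from x + y: not invariant]
(D) x^2 + y^2  ->  (x)^2 + (2x + y)^2 = 5x^2 + 4xy + y^2   [differs from x^2 + y^2: not invariant]

Only option (B), x, is unchanged by the transformation.
A vertical shear moves points parallel to the y-axis, so the x-coordinate (and any function of x alone) is unchanged.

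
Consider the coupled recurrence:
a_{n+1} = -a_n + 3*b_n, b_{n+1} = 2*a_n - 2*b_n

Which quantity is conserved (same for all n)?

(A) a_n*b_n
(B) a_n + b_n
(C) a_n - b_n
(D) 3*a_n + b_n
B

Replace a_n by a_{n+1} = -a_n + 3*b_n and b_n by b_{n+1} = 2*a_n - 2*b_n in each option and simplify:
(A) a_n*b_n  ->  (-a_n + 3*b_n)*(2*a_n - 2*b_n) = -2*a_n^2 + 8*a_n*b_n - 6*b_n^2   [not conserved]
(B) a_n + b_n  ->  (-a_n + 3*b_n) + (2*a_n - 2*b_n) = a_n + b_n   [conserved]
(C) a_n - b_n  ->  (-a_n + 3*b_n) - (2*a_n - 2*b_n) = -3*a_n + 5*b_n   [not conserved]
(D) 3*a_n + b_n  ->  3*(-a_n + 3*b_n) + (2*a_n - 2*b_n) = -a_n + 7*b_n   [not conserved]

Only (B) a_n + b_n returns to itself after one step, so it is the conserved quantity.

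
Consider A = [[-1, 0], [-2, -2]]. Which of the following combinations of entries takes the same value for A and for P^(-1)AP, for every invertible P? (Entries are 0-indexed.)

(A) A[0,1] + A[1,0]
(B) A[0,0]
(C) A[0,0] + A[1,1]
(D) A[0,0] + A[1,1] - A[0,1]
C

A[0,0] + A[1,1] is the trace of A. By the cyclic property of the trace, tr(P^(-1)AP) = tr(APP^(-1)) = tr(A), so it is the same for every matrix similar to A.

The other combinations are not similarity invariants. For example, take P = [[1, -1], [0, 1]] (det P = 1), so P^(-1) = [[1, 1], [0, 1]] and
B = P^(-1)AP = [[-3, 1], [-2, 0]].
Evaluating each option on A and on B:
(A) A[0,1] + A[1,0]: -2 for A, -1 for B -> changes
(B) A[0,0]: -1 for A, -3 for B -> changes
(C) A[0,0] + A[1,1]: -3 for A, -3 for B -> unchanged
(D) A[0,0] + A[1,1] - A[0,1]: -3 for A, -4 for B -> changes

Only (C) A[0,0] + A[1,1] = -3 survives (and it does so for every P, not just this one), so it is the invariant.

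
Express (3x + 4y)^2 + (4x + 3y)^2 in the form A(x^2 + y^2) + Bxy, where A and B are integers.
25(x^2 + y^2) + 48xy

Expanding: (3x + 4y)^2 = 9x^2 + 24xy + 16y^2
(4x + 3y)^2 = 16x^2 + 24xy + 9y^2
Sum = (9+16)(x^2+y^2) + 48xy = 25(x^2 + y^2) + 48xy
This is symmetric in x and y.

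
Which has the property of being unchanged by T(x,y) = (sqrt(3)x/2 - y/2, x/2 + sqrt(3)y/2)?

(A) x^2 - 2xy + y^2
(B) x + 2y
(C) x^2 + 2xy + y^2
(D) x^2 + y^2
D

An expression E(x,y) is invariant under T if E(T(x,y)) = E(x,y). Here T(x,y) = (sqrt(3)x/2 - y/2, x/2 + sqrt(3)y/2).
Substitute the transformed coordinates into each option and compare with the original:
(A) x^2 - 2xy + y^2  ->  (sqrt(3)x/2 - y/2)^2 - 2(sqrt(3)x/2 - y/2)(x/2 + sqrt(3)y/2) + (x/2 + sqrt(3)y/2)^2 = -sqrt(3)x^2/2 + x^2 - xy + sqrt(3)y^2/2 + y^2   [differs from x^2 - 2xy + y^2: not invariant]
(B) x + 2y  ->  (sqrt(3)x/2 - y/2) + 2(x/2 + sqrt(3)y/2) = sqrt(3)x/2 + x - y/2 + sqrt(3)y   [differs from x + 2y: not invariant]
(C) x^2 + 2xy + y^2  ->  (sqrt(3)x/2 - y/2)^2 + 2(sqrt(3)x/2 - y/2)(x/2 + sqrt(3)y/2) + (x/2 + sqrt(3)y/2)^2 = sqrt(3)x^2/2 + x^2 + xy - sqrt(3)y^2/2 + y^2   [differs from x^2 + 2xy + y^2: not invariant]
(D) x^2 + y^2  ->  (sqrt(3)x/2 - y/2)^2 + (x/2 + sqrt(3)y/2)^2 = x^2 + y^2   [equals x^2 + y^2: invariant]

Only option (D), x^2 + y^2, is unchanged by the transformation.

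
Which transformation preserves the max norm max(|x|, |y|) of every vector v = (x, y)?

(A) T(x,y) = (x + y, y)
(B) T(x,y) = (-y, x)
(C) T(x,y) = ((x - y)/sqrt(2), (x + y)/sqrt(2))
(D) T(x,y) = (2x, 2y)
B

A transformation preserves a norm if ||T(v)|| = ||v|| for every v; a single vector where the norm changes rules an option out.

(A) T(x,y) = (x + y, y): v = (1, 1) has norm max(|1|, |1|) = 1, but T(v) = (2, 1) has norm 2 -- not preserved.
(B) T(x,y) = (-y, x): preserves the norm -- it only permutes the coordinates and/or flips signs, which leaves max(|x|, |y|) unchanged.
(C) T(x,y) = ((x - y)/sqrt(2), (x + y)/sqrt(2)): v = (1, 0) has norm max(|1|, |0|) = 1, but T(v) = (sqrt(2)/2, sqrt(2)/2) has norm sqrt(2)/2 -- not preserved.
(D) T(x,y) = (2x, 2y): v = (1, 0) has norm max(|1|, |0|) = 1, but T(v) = (2, 0) has norm 2 -- not preserved.

Therefore the answer is (B).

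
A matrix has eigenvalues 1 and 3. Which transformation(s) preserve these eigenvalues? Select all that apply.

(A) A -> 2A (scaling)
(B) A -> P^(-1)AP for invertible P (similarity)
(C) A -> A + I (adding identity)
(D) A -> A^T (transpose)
B and D

Eigenvalues are preserved by:
1. Similarity transformations: A -> P^(-1)AP (same characteristic polynomial)
2. Transpose: A^T has the same eigenvalues as A

Eigenvalues are NOT preserved by:
- Adding identity: eigenvalues become 1+1, 3+1
- Scaling: eigenvalues become 2, 6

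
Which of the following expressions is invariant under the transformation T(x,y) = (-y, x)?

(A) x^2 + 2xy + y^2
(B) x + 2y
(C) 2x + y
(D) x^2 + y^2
D

An expression E(x,y) is invariant under T if E(T(x,y)) = E(x,y). Here T(x,y) = (-y, x).
Substitute the transformed coordinates into each option and compare with the original:
(A) x^2 + 2xy + y^2  ->  (-y)^2 + 2(-y)(x) + (x)^2 = x^2 - 2xy + y^2   [differs from x^2 + 2xy + y^2: not invariant]
(B) x + 2y  ->  (-y) + 2(x) = 2x - y   [differs from x + 2y: not invariant]
(C) 2x + y  ->  2(-y) + (x) = x - 2y   [differs from 2x + y: not invariant]
(D) x^2 + y^2  ->  (-y)^2 + (x)^2 = x^2 + y^2   [equals x^2 + y^2: invariant]

Only option (D), x^2 + y^2, is unchanged by the transformation.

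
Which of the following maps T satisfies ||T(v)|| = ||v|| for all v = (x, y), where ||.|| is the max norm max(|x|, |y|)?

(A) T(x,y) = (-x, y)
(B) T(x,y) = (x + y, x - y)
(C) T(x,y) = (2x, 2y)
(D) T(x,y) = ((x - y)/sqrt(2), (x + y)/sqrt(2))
A

A transformation preserves a norm if ||T(v)|| = ||v|| for every v; a single vector where the norm changes rules an option out.

(A) T(x,y) = (-x, y): preserves the norm -- it only permutes the coordinates and/or flips signs, which leaves max(|x|, |y|) unchanged.
(B) T(x,y) = (x + y, x - y): v = (1, 1) has norm max(|1|, |1|) = 1, but T(v) = (2, 0) has norm 2 -- not preserved.
(C) T(x,y) = (2x, 2y): v = (1, 0) has norm max(|1|, |0|) = 1, but T(v) = (2, 0) has norm 2 -- not preserved.
(D) T(x,y) = ((x - y)/sqrt(2), (x + y)/sqrt(2)): v = (1, 0) has norm max(|1|, |0|) = 1, but T(v) = (sqrt(2)/2, sqrt(2)/2) has norm sqrt(2)/2 -- not preserved.

Therefore the answer is (A).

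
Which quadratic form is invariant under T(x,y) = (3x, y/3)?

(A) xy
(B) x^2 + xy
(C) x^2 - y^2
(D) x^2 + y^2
A

T multiplies x by 3 and divides y by 3.
Substitute the transformed coordinates into each option and compare with the original:
(A) xy  ->  (3x)(y/3) = xy   [equals xy: invariant]
(B) x^2 + xy  ->  (3x)^2 + (3x)(y/3) = 9x^2 + xy   [differs from x^2 + xy: not invariant]
(C) x^2 - y^2  ->  (3x)^2 - (y/3)^2 = 9x^2 - y^2/9   [differs from x^2 - y^2: not invariant]
(D) x^2 + y^2  ->  (3x)^2 + (y/3)^2 = 9x^2 + y^2/9   [differs from x^2 + y^2: not invariant]

Only option (A), xy, is unchanged by the transformation.
The factors 3 and 1/3 cancel only in the pure product xy.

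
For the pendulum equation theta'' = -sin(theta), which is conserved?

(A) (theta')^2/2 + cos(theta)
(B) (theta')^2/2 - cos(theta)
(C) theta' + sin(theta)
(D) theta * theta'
B

A first integral I satisfies dI/dt = 0 along every solution. Differentiate each option and use the equation of motion:
(A) d/dt[(theta')^2/2 + cos(theta)] = theta' theta'' - sin(theta) theta' = -2 theta' sin(theta), not identically 0
(B) d/dt[(theta')^2/2 - cos(theta)] = theta' theta'' + sin(theta) theta' = theta'(-sin(theta)) + theta' sin(theta) = 0
(C) d/dt[theta' + sin(theta)] = theta'' + cos(theta) theta' = -sin(theta) + theta' cos(theta), not identically 0
(D) d/dt[theta * theta'] = (theta')^2 + theta theta'' = (theta')^2 - theta sin(theta), not identically 0

Only (B) has zero time-derivative. This is the total energy: kinetic (theta')^2/2 plus potential -cos(theta).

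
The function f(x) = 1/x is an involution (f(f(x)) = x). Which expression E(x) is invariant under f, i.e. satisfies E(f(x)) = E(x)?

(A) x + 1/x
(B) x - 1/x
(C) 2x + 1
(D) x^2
A

Replace x by f(x) = 1/x in each option and simplify. As a quick numerical cross-check, also compare E(4) with E(f(4)) = E(1/4).

(A) x + 1/x  ->  (1/x) + 1/(1/x), which simplifies back to x + 1/x; check: E(4) = 17/4, E(1/4) = 17/4.   [invariant]
(B) x - 1/x  ->  (1/x) - 1/(1/x) = -x + 1/x; check: E(4) = 15/4 but E(1/4) = -15/4.   [not invariant]
(C) 2x + 1  ->  2(1/x) + 1 = (x + 2)/x; check: E(4) = 9 but E(1/4) = 3/2.   [not invariant]
(D) x^2  ->  (1/x)^2 = x^(-2); check: E(4) = 16 but E(1/4) = 1/16.   [not invariant]

Only (A) is unchanged. E is symmetric under swapping x with f(x) = 1/x, which is exactly what an involution does.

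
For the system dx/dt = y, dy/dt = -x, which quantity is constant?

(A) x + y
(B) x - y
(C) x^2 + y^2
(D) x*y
C

A first integral I satisfies dI/dt = 0 along every solution. Differentiate each option and use the equation of motion:
(A) d/dt[x + y] = y + (-x) = y - x, not identically 0
(B) d/dt[x - y] = y - (-x) = x + y, not identically 0
(C) d/dt[x^2 + y^2] = 2x*dx/dt + 2y*dy/dt = 2x*y + 2y*(-x) = 0
(D) d/dt[x*y] = (dx/dt)y + x(dy/dt) = y^2 - x^2, not identically 0

Only (C) has zero time-derivative. So x^2 + y^2 (the squared radius; trajectories are circles) is the conserved quantity.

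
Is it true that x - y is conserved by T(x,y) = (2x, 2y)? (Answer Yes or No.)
No

Substitute T(x,y) = (2x, 2y) into the expression and compare with the original.

Original: x - y
After applying T: (2x) - (2y) = 2x - 2y

This differs from the original x - y (difference: x - y), so the expression is NOT invariant.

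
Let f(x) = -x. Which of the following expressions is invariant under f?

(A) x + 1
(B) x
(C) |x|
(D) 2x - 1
C

For f(x) = -x:
Applying f replaces x by -x. Since |-x| = |x|, the absolute value is unchanged by f, whereas x -> -x, 2x - 1 -> -2x - 1 and x + 1 -> -x + 1 all change.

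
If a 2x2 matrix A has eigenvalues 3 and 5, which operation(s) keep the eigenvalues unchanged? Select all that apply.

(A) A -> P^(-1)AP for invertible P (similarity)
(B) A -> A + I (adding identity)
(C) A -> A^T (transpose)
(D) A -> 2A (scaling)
A and C

Eigenvalues are preserved by:
1. Similarity transformations: A -> P^(-1)AP (same characteristic polynomial)
2. Transpose: A^T has the same eigenvalues as A

Eigenvalues are NOT preserved by:
- Adding identity: eigenvalues become 3+1, 5+1
- Scaling: eigenvalues become 6, 10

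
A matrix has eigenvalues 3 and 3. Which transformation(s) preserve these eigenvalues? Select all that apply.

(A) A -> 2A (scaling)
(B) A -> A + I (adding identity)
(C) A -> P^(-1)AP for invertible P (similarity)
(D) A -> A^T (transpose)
C and D

Eigenvalues are preserved by:
1. Similarity transformations: A -> P^(-1)AP (same characteristic polynomial)
2. Transpose: A^T has the same eigenvalues as A

Eigenvalues are NOT preserved by:
- Adding identity: eigenvalues become 3+1, 3+1
- Scaling: eigenvalues become 6, 6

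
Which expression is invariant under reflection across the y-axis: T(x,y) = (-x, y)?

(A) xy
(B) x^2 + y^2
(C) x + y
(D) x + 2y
B

The map is reflection across the y-axis: T(x,y) = (-x, y).
Substitute the transformed coordinates into each option and compare with the original:
(A) xy  ->  (-x)(y) = -xy   [differs from xy: not invariant]
(B) x^2 + y^2  ->  (-x)^2 + (y)^2 = x^2 + y^2   [equals x^2 + y^2: invariant]
(C) x + y  ->  (-x) + (y) = -x + y   [differs from x + y: not invariant]
(D) x + 2y  ->  (-x) + 2(y) = -x + 2y   [differs from x + 2y: not invariant]

Only option (B), x^2 + y^2, is unchanged by the transformation.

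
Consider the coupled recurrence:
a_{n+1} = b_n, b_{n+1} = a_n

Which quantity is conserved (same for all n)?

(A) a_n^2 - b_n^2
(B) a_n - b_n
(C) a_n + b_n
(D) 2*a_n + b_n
C

Replace a_n by a_{n+1} = b_n and b_n by b_{n+1} = a_n in each option and simplify:
(A) a_n^2 - b_n^2  ->  (b_n)^2 - (a_n)^2 = -a_n^2 + b_n^2   [not conserved]
(B) a_n - b_n  ->  (b_n) - (a_n) = -a_n + b_n   [not conserved]
(C) a_n + b_n  ->  (b_n) + (a_n) = a_n + b_n   [conserved]
(D) 2*a_n + b_n  ->  2*(b_n) + (a_n) = a_n + 2*b_n   [not conserved]

Only (C) a_n + b_n returns to itself after one step, so it is the conserved quantity.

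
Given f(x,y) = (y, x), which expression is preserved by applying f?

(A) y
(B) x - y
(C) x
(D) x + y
D

For f(x,y) = (y, x):
After applying f: x' = y, y' = x. So x' + y' = y + x = x + y.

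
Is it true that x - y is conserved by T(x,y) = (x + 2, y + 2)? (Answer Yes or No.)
Yes

Substitute T(x,y) = (x + 2, y + 2) into the expression and compare with the original.

Original: x - y
After applying T: (x + 2) - (y + 2) = x - y

This is identical to the original x - y, so the expression is invariant.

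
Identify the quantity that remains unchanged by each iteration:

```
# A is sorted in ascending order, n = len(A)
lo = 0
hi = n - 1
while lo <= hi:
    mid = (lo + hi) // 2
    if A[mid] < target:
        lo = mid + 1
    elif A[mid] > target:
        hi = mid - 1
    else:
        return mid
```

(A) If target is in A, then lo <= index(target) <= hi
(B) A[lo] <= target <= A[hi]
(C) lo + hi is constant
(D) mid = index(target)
A

A loop invariant must hold before the first iteration and be re-established by every execution of the body.

(A) If target is in A, then lo <= index(target) <= hi: Before the loop [lo, hi] = [0, n-1] covers every index. When A[mid] < target, sortedness puts target strictly to the right of mid, so setting lo = mid + 1 keeps index(target) in [lo, hi]; symmetrically for hi = mid - 1. Hence 'if target is in A then lo <= index(target) <= hi' holds after every iteration, and when lo > hi it proves target is absent.

The other options fail:
(B) A[lo] <= target <= A[hi]: fails when target is not in A (e.g. target < A[0] already violates it before the loop), so it is not maintained in general.
(C) lo + hi is constant: each iteration moves exactly one of lo, hi, so lo + hi changes (e.g. 0 + (n-1) becomes (mid+1) + (n-1)).
(D) mid = index(target): mid is just the current probe; it equals index(target) only on the iteration that returns.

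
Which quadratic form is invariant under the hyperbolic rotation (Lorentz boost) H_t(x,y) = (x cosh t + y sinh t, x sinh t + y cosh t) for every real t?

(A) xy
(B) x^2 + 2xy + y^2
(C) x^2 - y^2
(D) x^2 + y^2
C

Write x' = x cosh t + y sinh t, y' = x sinh t + y cosh t and substitute into each option:
(A) xy: (x cosh t + y sinh t)(x sinh t + y cosh t) = xy(cosh^2 t + sinh^2 t) + (x^2 + y^2) sinh t cosh t = xy cosh 2t + (x^2 + y^2)(sinh 2t)/2   [not invariant for t != 0]
(B) x^2 + 2xy + y^2: (x' + y')^2 with x' + y' = (x + y)(cosh t + sinh t) = (x + y)e^t, so it becomes (x + y)^2 e^(2t)   [not invariant for t != 0]
(C) x^2 - y^2: (x cosh t + y sinh t)^2 - (x sinh t + y cosh t)^2 = x^2(cosh^2 t - sinh^2 t) + 2xy(cosh t sinh t - sinh t cosh t) + y^2(sinh^2 t - cosh^2 t) = x^2 - y^2   [invariant, using cosh^2 t - sinh^2 t = 1]
(D) x^2 + y^2: (x cosh t + y sinh t)^2 + (x sinh t + y cosh t)^2 = (x^2 + y^2)(cosh^2 t + sinh^2 t) + 4xy sinh t cosh t = (x^2 + y^2) cosh 2t + 2xy sinh 2t   [not invariant for t != 0]

Only (C) x^2 - y^2 is unchanged; it is the Minkowski form preserved by Lorentz boosts, just as x^2 + y^2 is preserved by ordinary rotations.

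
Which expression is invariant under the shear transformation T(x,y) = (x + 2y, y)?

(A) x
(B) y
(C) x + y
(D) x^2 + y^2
B

Under the shear T(x,y) = (x + 2y, y):
Substitute the transformed coordinates into each option and compare with the original:
(A) x  ->  (x + 2y) = x + 2y   [differs from x: not invariant]
(B) y  ->  (y) = y   [equals y: invariant]
(C) x + y  ->  (x + 2y) + (y) = x + 3y   [differs from x + y: not invariant]
(D) x^2 + y^2  ->  (x + 2y)^2 + (y)^2 = x^2 + 4xy + 5y^2   [differs from x^2 + y^2: not invariant]

Only option (B), y, is unchanged by the transformation.
A horizontal shear moves points parallel to the x-axis, so the y-coordinate (and any function of y alone) is unchanged.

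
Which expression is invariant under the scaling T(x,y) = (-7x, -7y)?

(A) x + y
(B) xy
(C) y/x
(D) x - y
C

Under the uniform scaling T(x,y) = (-7x, -7y):
Substitute the transformed coordinates into each option and compare with the original:
(A) x + y  ->  (-7x) + (-7y) = -7x - 7y   [differs from x + y: not invariant]
(B) xy  ->  (-7x)(-7y) = 49xy   [differs from xy: not invariant]
(C) y/x  ->  (-7y)/(-7x) = y/x   [equals y/x: invariant]
(D) x - y  ->  (-7x) - (-7y) = -7x + 7y   [differs from x - y: not invariant]

Only option (C), y/x, is unchanged by the transformation.
The common factor -7 cancels in a ratio of coordinates, while sums, products and sums of squares pick up factors of -7 or 49.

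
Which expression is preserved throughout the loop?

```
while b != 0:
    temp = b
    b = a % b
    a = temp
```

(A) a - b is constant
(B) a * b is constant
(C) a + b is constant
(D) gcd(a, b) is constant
D

A loop invariant must hold before the first iteration and be re-established by every execution of the body.

(D) gcd(a, b) is constant: One iteration replaces (a, b) by (b, a mod b). Since a mod b = a - q*b for an integer q, any common divisor of a and b divides b and a mod b, and conversely; hence gcd(b, a mod b) = gcd(a, b). For instance (21, 5) -> (5, 1) keeps gcd = 1. At exit b = 0 and a = gcd of the original inputs.

The other options fail:
(A) a - b is constant: e.g. (a, b) = (21, 5) -> (5, 1): the difference goes from 16 to 4.
(B) a * b is constant: e.g. (a, b) = (21, 5) -> (5, 1): the product goes from 105 to 5.
(C) a + b is constant: e.g. (a, b) = (21, 5) -> (5, 1): the sum goes from 26 to 6.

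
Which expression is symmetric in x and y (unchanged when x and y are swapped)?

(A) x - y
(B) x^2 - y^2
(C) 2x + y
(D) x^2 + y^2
D

A symmetric expression is unchanged when the variables are permuted; here the transformation to test is the swap (x, y) -> (y, x).
Substitute the transformed coordinates into each option and compare with the original:
(A) x - y  ->  (y) - (x) = -x + y   [differs from x - y: not invariant]
(B) x^2 - y^2  ->  (y)^2 - (x)^2 = -x^2 + y^2   [differs from x^2 - y^2: not invariant]
(C) 2x + y  ->  2(y) + (x) = x + 2y   [differs from 2x + y: not invariant]
(D) x^2 + y^2  ->  (y)^2 + (x)^2 = x^2 + y^2   [equals x^2 + y^2: invariant]

Only option (D), x^2 + y^2, is unchanged by the transformation.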